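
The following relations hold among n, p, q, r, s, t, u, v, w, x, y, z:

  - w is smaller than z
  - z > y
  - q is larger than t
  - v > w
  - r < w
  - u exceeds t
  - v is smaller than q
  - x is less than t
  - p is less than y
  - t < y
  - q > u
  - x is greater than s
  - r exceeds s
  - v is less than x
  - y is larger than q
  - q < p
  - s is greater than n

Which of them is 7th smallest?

Chaining the given pairs: n < s < r < w < v < x < t < u < q < p < y < z.
The 7th smallest is t.

t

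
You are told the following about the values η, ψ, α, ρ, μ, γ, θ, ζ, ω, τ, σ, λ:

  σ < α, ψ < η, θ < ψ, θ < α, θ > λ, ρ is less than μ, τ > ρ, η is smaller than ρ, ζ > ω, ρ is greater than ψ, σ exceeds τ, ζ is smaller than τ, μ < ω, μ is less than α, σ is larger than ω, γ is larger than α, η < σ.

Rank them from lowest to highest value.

Nothing is placed below λ, so it is least; from there λ < θ; θ < ψ; ψ < η; η < ρ; ρ < μ; μ < ω; ω < ζ; ζ < τ; τ < σ; σ < α; α < γ, each given directly.

λ < θ < ψ < η < ρ < μ < ω < ζ < τ < σ < α < γ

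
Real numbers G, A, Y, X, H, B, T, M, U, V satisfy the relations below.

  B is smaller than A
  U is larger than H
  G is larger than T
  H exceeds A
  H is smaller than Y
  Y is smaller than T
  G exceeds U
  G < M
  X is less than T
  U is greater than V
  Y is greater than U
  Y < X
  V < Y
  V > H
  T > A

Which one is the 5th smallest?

U

Piecing the relations together gives one ordering: B < A < H < V < U < Y < X < T < G < M.
The 5th smallest is U.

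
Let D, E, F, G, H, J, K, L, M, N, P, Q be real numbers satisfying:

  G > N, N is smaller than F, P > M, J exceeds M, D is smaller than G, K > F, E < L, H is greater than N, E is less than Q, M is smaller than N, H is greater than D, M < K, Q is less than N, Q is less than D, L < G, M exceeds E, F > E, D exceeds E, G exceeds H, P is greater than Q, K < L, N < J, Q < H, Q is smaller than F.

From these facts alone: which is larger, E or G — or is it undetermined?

G

Chaining the given relations: E < Q < N < F < K < L < G.
So G is larger.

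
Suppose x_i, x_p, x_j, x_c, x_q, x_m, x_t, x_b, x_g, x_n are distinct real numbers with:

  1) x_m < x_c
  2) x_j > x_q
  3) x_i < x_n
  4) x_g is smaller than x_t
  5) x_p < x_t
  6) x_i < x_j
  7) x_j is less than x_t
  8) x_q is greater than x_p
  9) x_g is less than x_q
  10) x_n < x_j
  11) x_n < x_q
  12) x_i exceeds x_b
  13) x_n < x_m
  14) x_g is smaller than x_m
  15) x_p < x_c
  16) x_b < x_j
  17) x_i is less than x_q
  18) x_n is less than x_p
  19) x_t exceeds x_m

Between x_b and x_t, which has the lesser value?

x_b

x_b < x_i and x_i < x_n give x_b < x_n.
Then x_n < x_p extends the chain to x_p.
Then x_p < x_q extends the chain to x_q.
With x_q < x_j: x_b < x_i < x_n < x_p < x_q < x_j.
With x_j < x_t: x_b < x_i < x_n < x_p < x_q < x_j < x_t.
So x_b < x_t; x_b is the smaller of the two.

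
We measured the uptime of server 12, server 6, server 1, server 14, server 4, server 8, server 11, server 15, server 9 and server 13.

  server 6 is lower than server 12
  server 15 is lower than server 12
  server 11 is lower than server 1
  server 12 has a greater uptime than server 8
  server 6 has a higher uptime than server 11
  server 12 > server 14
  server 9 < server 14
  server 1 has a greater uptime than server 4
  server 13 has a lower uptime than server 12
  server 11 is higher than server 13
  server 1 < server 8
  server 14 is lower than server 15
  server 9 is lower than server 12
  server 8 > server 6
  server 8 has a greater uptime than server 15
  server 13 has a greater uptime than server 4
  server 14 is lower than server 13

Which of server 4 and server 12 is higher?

server 12

The relevant relations are server 4 < server 13; server 13 < server 11; server 11 < server 6; server 6 < server 8; server 8 < server 12.
Together: server 4 < server 13 < server 11 < server 6 < server 8 < server 12.
So server 4 < server 12; server 12 is the higher of the two.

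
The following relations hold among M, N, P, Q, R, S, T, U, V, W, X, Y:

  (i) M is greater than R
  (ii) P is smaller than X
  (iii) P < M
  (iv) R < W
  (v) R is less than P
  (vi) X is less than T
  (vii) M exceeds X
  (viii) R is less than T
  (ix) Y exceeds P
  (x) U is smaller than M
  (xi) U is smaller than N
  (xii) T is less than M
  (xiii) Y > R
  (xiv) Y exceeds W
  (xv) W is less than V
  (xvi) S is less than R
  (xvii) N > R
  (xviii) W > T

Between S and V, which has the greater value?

V

Link the given pairs in sequence: S < R; R < P; P < X; X < T; T < W; W < V.
Chaining these gives S < R < P < X < T < W < V.
So S < V; V is the larger of the two.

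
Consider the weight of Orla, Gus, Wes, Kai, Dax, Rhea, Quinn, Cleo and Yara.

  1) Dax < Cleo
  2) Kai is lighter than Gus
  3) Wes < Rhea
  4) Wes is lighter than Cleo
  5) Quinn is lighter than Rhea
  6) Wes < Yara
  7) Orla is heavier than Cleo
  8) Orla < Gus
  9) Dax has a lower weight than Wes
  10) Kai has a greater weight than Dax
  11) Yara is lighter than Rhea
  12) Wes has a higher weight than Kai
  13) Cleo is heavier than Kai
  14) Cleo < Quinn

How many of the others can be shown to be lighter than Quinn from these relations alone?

The elements the relations force below Quinn are Dax, Kai, Wes, Cleo — no chain reaches any other.
That is 4.

4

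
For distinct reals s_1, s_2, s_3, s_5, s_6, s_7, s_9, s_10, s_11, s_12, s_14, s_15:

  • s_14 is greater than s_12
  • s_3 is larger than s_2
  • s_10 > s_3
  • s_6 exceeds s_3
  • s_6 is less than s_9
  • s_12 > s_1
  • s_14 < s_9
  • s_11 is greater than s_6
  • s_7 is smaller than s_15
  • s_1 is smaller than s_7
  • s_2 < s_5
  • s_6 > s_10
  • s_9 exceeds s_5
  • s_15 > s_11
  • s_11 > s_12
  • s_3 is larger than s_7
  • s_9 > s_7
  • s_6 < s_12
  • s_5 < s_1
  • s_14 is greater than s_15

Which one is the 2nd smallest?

s_5

The consecutive relations fix a unique order: s_2 < s_5 < s_1 < s_7 < s_3 < s_10 < s_6 < s_12 < s_11 < s_15 < s_14 < s_9.
The 2nd smallest is s_5.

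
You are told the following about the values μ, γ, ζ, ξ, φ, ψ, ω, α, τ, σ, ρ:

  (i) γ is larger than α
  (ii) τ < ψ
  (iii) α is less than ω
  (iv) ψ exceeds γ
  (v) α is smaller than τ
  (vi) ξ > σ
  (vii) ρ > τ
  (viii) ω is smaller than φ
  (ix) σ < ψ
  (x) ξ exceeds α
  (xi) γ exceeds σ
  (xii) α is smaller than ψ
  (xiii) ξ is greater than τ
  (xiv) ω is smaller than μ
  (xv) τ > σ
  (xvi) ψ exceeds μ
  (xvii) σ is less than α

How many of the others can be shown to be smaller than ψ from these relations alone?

6

Directly below ψ: σ, α, γ, τ, μ.
One step further: ω (6 so far).
Nothing else is reachable below ψ; 6 in all.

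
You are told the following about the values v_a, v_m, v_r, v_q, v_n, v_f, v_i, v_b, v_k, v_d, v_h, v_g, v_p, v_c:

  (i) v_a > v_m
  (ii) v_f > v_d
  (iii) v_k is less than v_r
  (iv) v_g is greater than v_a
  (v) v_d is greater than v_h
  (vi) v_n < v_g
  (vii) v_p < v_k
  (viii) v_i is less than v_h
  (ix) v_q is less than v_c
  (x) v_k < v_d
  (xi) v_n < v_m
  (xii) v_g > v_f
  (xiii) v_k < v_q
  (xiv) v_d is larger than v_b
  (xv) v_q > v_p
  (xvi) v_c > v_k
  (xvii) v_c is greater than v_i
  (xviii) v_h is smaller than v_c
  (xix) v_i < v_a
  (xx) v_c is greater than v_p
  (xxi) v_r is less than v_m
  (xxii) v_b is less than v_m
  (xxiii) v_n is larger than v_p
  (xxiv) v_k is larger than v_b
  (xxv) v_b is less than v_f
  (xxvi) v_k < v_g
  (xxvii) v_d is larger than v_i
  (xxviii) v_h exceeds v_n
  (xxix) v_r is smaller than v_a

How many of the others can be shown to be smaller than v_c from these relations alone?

7

The elements the relations force below v_c are v_b, v_i, v_p, v_k, v_q, v_n, v_h — no chain reaches any other.
That is 7.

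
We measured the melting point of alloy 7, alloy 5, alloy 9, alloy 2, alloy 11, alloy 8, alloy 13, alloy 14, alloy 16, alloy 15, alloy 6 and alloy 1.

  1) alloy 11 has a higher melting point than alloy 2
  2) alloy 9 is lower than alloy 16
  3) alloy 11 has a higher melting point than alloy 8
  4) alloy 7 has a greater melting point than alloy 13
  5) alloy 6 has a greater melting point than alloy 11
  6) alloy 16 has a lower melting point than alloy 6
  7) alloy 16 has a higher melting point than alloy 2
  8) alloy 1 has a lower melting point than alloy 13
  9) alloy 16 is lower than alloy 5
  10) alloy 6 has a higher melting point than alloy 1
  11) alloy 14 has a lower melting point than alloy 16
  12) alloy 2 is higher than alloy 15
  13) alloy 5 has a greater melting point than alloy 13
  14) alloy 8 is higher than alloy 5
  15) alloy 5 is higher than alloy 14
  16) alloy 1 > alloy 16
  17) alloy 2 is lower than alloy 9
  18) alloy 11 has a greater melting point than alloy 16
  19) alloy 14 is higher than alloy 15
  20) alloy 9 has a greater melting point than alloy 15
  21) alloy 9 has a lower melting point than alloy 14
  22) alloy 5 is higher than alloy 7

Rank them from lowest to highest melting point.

Nothing is placed below alloy 15, so it is least; from there alloy 15 < alloy 2; alloy 2 < alloy 9; alloy 9 < alloy 14; alloy 14 < alloy 16; alloy 16 < alloy 1; alloy 1 < alloy 13; alloy 13 < alloy 7; alloy 7 < alloy 5; alloy 5 < alloy 8; alloy 8 < alloy 11; alloy 11 < alloy 6, each given directly.

alloy 15 < alloy 2 < alloy 9 < alloy 14 < alloy 16 < alloy 1 < alloy 13 < alloy 7 < alloy 5 < alloy 8 < alloy 11 < alloy 6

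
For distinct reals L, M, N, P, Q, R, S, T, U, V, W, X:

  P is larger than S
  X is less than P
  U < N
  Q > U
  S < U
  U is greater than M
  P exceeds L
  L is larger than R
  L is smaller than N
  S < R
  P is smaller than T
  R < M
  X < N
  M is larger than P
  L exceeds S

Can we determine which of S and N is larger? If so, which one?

Following the relations from S: S < R < M < U < N.
So N is larger.

N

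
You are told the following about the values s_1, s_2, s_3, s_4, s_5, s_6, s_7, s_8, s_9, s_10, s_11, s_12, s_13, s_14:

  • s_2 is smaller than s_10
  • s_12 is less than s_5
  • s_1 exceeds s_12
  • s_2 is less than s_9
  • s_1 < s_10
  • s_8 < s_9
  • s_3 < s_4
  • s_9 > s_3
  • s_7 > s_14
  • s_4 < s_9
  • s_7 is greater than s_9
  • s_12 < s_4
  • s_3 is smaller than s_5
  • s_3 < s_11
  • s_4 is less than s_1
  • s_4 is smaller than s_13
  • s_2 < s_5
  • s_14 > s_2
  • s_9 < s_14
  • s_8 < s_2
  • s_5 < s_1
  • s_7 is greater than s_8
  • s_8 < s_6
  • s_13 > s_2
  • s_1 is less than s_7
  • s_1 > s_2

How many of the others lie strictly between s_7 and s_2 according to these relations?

The relations place s_2 below s_7. An element lies strictly between them when it is forced above s_2 and also forced below s_7.
Above s_2: {s_9, s_5, s_1, s_14, s_10, s_13}. Below s_7: {s_3, s_8, s_12, s_4, s_9, s_5, s_1, s_14}.
Intersection: {s_9, s_5, s_1, s_14} — 4.

4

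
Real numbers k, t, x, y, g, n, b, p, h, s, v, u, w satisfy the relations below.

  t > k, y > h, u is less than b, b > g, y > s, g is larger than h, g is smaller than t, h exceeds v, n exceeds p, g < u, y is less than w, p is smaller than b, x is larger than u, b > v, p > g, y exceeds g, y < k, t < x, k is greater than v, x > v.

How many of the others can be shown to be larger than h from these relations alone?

10

The elements the relations force above h are g, u, y, p, b, k, n, t, w, x — no chain reaches any other.
That is 10.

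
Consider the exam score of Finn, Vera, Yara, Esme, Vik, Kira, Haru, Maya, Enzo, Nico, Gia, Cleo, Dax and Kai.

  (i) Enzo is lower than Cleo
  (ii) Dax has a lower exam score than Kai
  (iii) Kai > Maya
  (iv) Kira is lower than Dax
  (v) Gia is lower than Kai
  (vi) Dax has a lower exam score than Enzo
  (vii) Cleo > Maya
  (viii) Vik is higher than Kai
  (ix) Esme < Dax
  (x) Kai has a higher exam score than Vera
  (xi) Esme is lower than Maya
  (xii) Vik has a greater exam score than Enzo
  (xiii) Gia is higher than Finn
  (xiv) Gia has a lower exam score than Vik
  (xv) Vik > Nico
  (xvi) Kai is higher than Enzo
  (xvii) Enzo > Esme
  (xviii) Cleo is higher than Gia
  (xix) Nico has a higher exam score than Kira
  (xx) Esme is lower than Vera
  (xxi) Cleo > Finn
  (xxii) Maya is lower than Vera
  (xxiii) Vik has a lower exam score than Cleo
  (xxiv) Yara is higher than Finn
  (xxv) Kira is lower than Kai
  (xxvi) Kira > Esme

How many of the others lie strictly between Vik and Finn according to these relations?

The relations place Finn below Vik. An element lies strictly between them when it is forced above Finn and also forced below Vik.
Above Finn: {Gia, Yara, Kai, Cleo}. Below Vik: {Esme, Kira, Maya, Nico, Gia, Vera, Dax, Enzo, Kai}.
Intersection: {Gia, Kai} — 2.

2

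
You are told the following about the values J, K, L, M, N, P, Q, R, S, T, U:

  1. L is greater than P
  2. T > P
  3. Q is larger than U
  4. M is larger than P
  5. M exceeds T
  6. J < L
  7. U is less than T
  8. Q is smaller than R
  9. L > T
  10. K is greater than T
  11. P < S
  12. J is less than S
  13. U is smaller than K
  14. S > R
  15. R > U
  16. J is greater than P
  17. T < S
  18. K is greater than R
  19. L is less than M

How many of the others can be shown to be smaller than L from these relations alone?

The elements the relations force below L are P, U, T, J — no chain reaches any other.
That is 4.

4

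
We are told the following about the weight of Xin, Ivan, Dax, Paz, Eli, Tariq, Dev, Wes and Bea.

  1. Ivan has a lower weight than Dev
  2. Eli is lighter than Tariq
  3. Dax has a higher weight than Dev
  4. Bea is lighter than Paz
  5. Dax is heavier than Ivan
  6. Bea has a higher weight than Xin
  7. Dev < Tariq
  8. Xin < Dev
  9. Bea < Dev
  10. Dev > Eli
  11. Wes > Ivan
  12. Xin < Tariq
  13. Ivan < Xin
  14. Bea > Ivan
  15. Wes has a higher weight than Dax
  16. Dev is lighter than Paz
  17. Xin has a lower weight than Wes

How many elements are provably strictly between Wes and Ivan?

Chaining upward from Ivan reaches: Xin, Bea, Dev, Dax, Paz, Tariq.
Chaining downward from Wes reaches: Eli, Xin, Bea, Dev, Dax.
Strictly between Ivan and Wes are those in both lists: Xin, Bea, Dev, Dax — 4 elements.

4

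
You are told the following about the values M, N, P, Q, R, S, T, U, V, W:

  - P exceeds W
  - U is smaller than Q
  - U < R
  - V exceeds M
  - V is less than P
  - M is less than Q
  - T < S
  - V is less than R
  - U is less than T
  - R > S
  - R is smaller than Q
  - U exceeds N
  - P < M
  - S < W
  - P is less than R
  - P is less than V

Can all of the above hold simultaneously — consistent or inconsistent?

inconsistent

Chaining the given relations yields P < M < V, so P < V. But one relation states V < P. These cannot both hold.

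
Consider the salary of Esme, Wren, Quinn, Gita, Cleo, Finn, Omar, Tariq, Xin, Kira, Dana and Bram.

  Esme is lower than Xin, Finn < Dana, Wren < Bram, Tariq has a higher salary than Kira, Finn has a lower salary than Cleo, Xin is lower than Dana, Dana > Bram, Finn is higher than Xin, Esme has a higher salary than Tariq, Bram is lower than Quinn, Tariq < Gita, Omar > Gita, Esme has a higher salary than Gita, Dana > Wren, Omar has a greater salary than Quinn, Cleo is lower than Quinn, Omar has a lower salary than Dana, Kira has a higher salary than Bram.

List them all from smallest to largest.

Wren < Bram < Kira < Tariq < Gita < Esme < Xin < Finn < Cleo < Quinn < Omar < Dana

The consecutive links are each given: Wren < Bram; Bram < Kira; Kira < Tariq; Tariq < Gita; Gita < Esme; Esme < Xin; Xin < Finn; Finn < Cleo; Cleo < Quinn; Quinn < Omar; Omar < Dana.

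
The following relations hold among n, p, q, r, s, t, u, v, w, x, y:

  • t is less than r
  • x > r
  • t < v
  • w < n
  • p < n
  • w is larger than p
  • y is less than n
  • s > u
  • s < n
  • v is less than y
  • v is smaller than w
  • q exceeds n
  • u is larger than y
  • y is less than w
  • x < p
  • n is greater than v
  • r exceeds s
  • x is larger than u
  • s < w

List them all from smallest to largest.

t < v < y < u < s < r < x < p < w < n < q

Nothing is placed below t, so it is least; from there t < v; v < y; y < u; u < s; s < r; r < x; x < p; p < w; w < n; n < q, each given directly.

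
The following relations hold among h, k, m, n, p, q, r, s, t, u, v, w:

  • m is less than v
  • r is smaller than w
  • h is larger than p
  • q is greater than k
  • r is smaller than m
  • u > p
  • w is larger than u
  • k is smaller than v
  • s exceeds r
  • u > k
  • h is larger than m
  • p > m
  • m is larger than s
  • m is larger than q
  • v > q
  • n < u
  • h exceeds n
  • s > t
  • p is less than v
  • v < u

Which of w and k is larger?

k < q < m < p < v < u < w, by transitivity through q, m, p, v, u.
So k < w; w is the larger of the two.

w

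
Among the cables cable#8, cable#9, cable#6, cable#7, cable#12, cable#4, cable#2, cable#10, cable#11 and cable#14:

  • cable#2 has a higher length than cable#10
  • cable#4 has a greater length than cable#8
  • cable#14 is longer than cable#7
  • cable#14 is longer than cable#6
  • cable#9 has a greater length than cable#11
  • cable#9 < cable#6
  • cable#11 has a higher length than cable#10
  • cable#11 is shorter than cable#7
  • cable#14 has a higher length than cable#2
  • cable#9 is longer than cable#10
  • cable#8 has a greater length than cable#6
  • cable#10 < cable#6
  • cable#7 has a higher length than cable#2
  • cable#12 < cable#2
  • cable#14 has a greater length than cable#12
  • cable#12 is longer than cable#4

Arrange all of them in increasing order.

Nothing is placed below cable#10, so it is least; from there cable#10 < cable#11; cable#11 < cable#9; cable#9 < cable#6; cable#6 < cable#8; cable#8 < cable#4; cable#4 < cable#12; cable#12 < cable#2; cable#2 < cable#7; cable#7 < cable#14, each given directly.

cable#10 < cable#11 < cable#9 < cable#6 < cable#8 < cable#4 < cable#12 < cable#2 < cable#7 < cable#14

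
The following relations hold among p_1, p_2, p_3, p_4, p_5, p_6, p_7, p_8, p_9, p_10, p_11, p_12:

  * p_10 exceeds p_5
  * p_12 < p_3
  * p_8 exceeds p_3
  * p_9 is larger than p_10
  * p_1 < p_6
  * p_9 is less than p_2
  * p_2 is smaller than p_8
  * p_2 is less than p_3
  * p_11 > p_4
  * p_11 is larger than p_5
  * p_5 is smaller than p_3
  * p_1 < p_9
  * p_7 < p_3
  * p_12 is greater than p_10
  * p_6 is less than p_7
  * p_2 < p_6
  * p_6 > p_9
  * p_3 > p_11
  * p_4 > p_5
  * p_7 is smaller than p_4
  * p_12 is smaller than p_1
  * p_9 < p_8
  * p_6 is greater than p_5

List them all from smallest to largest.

Each adjacent pair is fixed by a given relation: p_5 < p_10; p_10 < p_12; p_12 < p_1; p_1 < p_9; p_9 < p_2; p_2 < p_6; p_6 < p_7; p_7 < p_4; p_4 < p_11; p_11 < p_3; p_3 < p_8. Chaining them end to end gives the full order.

p_5 < p_10 < p_12 < p_1 < p_9 < p_2 < p_6 < p_7 < p_4 < p_11 < p_3 < p_8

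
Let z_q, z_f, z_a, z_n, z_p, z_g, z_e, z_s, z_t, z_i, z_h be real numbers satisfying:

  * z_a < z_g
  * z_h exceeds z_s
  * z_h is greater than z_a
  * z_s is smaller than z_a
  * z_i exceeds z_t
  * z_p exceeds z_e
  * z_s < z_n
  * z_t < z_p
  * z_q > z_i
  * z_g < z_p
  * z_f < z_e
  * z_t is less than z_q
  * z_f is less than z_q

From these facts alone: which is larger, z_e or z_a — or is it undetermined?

undetermined

Following every chain through z_a: above z_a we get z_h, z_g, z_p; below z_a we get z_s.
z_e is not reached, and no chain runs the other way from z_e to z_a.
So the given relations leave the order of z_a and z_e undetermined.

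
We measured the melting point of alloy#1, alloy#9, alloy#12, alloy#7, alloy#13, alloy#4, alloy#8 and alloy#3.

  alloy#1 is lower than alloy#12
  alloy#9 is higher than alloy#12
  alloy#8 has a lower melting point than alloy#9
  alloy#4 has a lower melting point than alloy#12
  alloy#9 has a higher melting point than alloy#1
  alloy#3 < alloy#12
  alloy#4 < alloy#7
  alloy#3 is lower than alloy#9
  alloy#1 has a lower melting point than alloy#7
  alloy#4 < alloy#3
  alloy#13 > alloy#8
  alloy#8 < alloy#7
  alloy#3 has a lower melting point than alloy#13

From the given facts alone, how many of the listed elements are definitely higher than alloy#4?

5

From alloy#4 the given relations immediately reach alloy#3, alloy#12, alloy#7.
From those, alloy#9, alloy#13 — 5 in total.
Nothing else is reachable above alloy#4; 5 in all.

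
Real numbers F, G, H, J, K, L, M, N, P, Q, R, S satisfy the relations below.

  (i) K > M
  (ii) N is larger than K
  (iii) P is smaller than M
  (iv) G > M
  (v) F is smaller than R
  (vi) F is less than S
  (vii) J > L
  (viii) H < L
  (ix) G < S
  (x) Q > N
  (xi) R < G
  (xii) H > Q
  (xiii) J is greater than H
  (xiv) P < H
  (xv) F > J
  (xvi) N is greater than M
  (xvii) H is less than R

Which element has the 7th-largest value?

H

Chaining the given pairs: P < M < K < N < Q < H < L < J < F < R < G < S.
Counting 7 from the largest end gives H.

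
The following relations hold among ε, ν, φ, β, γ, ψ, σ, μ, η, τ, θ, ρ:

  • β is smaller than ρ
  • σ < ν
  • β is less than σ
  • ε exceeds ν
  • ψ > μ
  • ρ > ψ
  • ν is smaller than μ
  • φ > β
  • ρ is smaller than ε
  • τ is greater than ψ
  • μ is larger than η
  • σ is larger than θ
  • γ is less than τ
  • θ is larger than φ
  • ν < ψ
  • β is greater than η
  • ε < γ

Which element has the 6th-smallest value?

ν

Piecing the relations together gives one ordering: η < β < φ < θ < σ < ν < μ < ψ < ρ < ε < γ < τ.
Counting 6 from the smallest end gives ν.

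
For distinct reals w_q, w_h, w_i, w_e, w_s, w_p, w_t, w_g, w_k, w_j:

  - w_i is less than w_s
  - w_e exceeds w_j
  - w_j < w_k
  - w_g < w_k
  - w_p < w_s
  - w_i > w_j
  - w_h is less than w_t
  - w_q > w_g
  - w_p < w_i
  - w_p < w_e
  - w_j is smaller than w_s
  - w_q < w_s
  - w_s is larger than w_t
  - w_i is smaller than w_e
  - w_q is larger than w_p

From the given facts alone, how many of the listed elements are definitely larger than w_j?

The elements the relations force above w_j are w_i, w_e, w_s, w_k — no chain reaches any other.
That is 4.

4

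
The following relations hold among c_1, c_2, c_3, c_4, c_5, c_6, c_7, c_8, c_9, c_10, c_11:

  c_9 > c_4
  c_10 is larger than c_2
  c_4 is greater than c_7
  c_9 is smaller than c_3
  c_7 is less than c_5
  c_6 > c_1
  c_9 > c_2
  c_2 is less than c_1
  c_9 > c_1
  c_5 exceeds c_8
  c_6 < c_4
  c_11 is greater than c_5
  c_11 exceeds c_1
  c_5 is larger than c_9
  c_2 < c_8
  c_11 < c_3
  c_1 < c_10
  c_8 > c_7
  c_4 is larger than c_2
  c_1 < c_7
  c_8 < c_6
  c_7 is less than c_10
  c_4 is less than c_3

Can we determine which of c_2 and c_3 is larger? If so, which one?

c_2 < c_1 and c_1 < c_7 give c_2 < c_7.
Then c_7 < c_8 extends the chain to c_8.
With c_8 < c_6: c_2 < c_1 < c_7 < c_8 < c_6.
With c_6 < c_4: c_2 < c_1 < c_7 < c_8 < c_6 < c_4.
With c_4 < c_9: c_2 < c_1 < c_7 < c_8 < c_6 < c_4 < c_9.
Then c_9 < c_5 extends the chain to c_5.
With c_5 < c_11: c_2 < c_1 < c_7 < c_8 < c_6 < c_4 < c_9 < c_5 < c_11.
With c_11 < c_3: c_2 < c_1 < c_7 < c_8 < c_6 < c_4 < c_9 < c_5 < c_11 < c_3.
So c_3 is larger.

c_3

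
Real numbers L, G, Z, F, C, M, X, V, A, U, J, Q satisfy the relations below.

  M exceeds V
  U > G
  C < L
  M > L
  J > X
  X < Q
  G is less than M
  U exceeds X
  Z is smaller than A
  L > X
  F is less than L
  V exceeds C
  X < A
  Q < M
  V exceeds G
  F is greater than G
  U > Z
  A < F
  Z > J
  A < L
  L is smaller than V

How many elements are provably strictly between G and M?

The relations place G below M. An element lies strictly between them when it is forced above G and also forced below M.
Above G: {U, F, L, V}. Below M: {C, X, J, Z, A, F, L, Q, V}.
Intersection: {F, L, V} — 3.

3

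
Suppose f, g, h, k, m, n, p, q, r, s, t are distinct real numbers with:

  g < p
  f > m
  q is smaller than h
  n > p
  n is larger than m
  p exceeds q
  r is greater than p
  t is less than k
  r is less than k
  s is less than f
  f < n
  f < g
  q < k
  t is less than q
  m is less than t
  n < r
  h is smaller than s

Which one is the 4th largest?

p

Piecing the relations together gives one ordering: m < t < q < h < s < f < g < p < n < r < k.
Counting 4 from the largest end gives p.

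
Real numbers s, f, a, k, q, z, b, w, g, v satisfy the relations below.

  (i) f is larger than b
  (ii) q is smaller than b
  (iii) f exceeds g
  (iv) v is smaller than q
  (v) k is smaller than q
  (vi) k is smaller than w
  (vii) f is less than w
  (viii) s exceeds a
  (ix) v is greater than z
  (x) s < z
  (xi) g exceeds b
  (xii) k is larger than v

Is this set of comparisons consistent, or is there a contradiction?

The single ordering a < s < z < v < k < q < b < g < f < w satisfies every listed relation, so no contradiction arises.

consistent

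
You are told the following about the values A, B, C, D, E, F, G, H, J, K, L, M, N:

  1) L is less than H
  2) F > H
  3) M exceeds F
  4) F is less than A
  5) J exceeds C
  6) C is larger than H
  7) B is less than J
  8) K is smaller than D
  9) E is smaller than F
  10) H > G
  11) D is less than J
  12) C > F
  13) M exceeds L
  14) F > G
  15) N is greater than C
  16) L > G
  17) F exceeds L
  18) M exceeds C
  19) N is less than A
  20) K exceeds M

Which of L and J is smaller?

L

L < H and H < F give L < F.
With F < C: L < H < F < C.
Then C < M extends the chain to M.
Then M < K extends the chain to K.
With K < D: L < H < F < C < M < K < D.
With D < J: L < H < F < C < M < K < D < J.
So L < J; L is the smaller of the two.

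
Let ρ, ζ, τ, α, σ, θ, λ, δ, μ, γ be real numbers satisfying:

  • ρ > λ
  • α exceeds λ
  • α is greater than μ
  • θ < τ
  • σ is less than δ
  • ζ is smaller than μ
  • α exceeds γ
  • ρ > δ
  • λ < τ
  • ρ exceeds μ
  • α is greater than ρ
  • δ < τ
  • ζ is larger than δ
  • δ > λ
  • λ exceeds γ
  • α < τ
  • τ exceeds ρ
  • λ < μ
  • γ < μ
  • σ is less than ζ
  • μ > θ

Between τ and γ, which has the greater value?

γ < λ and λ < δ give γ < δ.
Then δ < ζ extends the chain to ζ.
With ζ < μ: γ < λ < δ < ζ < μ.
Then μ < ρ extends the chain to ρ.
With ρ < α: γ < λ < δ < ζ < μ < ρ < α.
Then α < τ extends the chain to τ.
So γ < τ; τ is the larger of the two.

τ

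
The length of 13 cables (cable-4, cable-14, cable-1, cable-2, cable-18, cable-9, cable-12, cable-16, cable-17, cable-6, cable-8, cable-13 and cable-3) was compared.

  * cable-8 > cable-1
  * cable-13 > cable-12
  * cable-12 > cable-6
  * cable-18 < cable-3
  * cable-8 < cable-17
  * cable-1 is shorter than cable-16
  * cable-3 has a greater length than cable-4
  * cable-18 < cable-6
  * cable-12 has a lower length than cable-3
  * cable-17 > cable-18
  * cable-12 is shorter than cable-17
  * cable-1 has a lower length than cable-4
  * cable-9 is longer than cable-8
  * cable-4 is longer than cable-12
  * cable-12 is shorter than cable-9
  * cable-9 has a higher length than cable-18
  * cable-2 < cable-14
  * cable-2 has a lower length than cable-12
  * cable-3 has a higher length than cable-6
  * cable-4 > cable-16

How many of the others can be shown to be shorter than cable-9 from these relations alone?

The elements the relations force below cable-9 are cable-1, cable-18, cable-2, cable-6, cable-12, cable-8 — no chain reaches any other.
That is 6.

6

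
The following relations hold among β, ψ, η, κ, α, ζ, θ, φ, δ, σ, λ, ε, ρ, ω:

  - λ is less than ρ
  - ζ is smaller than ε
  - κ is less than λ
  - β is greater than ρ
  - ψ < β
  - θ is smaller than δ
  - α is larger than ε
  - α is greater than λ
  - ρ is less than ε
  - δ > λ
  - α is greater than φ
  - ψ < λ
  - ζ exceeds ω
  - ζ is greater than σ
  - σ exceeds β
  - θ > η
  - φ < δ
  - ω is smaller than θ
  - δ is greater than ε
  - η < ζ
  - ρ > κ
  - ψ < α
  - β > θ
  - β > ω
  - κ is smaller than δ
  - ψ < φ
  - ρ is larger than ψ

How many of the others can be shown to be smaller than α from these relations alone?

12

From α the given relations immediately reach ψ, λ, φ, ε.
From those, κ, ρ, ζ — 7 in total.
From those, ω, η, σ — 10 in total.
From those, β — 11 in total.
From those, θ — 12 in total.
Nothing else is reachable below α; 12 in all.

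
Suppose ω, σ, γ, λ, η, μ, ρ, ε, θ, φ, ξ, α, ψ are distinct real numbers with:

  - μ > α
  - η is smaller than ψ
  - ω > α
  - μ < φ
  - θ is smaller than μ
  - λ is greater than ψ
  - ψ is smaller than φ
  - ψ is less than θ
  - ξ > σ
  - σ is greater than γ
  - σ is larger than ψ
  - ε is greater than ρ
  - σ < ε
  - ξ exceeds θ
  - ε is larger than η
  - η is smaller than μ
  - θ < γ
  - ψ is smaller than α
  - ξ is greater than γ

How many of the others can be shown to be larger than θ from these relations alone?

From θ the given relations immediately reach μ, γ, ξ.
From those, σ, φ — 5 in total.
From those, ε — 6 in total.
No other element is forced above θ by the given relations, so the count is 6.

6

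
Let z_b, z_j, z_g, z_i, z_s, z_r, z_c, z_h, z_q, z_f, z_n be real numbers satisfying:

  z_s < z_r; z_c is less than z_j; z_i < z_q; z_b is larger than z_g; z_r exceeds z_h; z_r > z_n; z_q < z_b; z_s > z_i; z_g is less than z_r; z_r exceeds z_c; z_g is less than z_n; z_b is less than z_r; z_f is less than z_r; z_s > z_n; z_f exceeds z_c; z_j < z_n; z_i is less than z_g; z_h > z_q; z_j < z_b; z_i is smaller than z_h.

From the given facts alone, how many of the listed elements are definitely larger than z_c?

6

The elements the relations force above z_c are z_j, z_f, z_b, z_n, z_s, z_r — no chain reaches any other.
That is 6.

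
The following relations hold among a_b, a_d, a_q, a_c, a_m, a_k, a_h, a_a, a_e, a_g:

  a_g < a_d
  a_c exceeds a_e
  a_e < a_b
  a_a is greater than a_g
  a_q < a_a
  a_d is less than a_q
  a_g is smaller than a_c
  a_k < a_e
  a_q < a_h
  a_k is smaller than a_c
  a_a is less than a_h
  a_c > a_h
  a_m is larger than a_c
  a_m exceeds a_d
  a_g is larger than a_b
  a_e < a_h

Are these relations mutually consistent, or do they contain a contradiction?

Every relation is compatible with a_k < a_e < a_b < a_g < a_d < a_q < a_a < a_h < a_c < a_m; the set is consistent.

consistent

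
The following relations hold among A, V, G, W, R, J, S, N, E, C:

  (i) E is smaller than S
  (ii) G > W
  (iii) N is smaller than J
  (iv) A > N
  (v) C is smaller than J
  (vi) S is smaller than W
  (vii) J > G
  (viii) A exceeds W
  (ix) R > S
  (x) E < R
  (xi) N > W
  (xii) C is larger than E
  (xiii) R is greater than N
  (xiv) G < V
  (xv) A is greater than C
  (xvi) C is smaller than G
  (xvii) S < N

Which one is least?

E

S is not least since E < S; W is not least since S < W; C is not least since E < C; G is not least since W < G; N is not least since S < N; V is not least since G < V; R is not least since E < R; J is not least since C < J; A is not least since W < A.
Only E has nothing below it, so E is the least.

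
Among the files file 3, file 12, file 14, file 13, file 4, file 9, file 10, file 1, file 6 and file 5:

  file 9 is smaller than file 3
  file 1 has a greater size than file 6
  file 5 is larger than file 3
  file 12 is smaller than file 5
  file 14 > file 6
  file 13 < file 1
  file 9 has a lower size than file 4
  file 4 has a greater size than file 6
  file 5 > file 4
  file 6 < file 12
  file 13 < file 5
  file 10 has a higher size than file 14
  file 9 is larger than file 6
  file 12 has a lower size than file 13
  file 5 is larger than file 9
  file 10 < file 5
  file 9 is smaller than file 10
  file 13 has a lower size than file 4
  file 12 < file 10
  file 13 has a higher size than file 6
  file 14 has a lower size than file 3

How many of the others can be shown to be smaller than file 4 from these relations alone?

The elements the relations force below file 4 are file 6, file 12, file 9, file 13 — no chain reaches any other.
That is 4.

4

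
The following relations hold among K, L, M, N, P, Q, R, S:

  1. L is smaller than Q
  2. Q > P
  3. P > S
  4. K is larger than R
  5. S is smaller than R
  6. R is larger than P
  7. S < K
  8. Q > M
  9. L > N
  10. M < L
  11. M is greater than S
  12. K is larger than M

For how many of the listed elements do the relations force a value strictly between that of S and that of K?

3

Chaining upward from S reaches: M, P, R, L, Q.
Chaining downward from K reaches: M, P, R.
Strictly between S and K are those in both lists: M, P, R — 3 elements.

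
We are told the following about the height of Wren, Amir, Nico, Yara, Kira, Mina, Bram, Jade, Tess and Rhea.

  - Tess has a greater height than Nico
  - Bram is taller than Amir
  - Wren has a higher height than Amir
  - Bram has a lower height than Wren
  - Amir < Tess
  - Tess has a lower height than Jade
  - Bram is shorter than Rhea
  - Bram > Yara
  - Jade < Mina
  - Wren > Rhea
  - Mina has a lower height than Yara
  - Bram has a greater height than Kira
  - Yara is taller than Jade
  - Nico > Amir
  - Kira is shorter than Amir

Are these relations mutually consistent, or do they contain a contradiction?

consistent

Every relation is compatible with Kira < Amir < Nico < Tess < Jade < Mina < Yara < Bram < Rhea < Wren; the set is consistent.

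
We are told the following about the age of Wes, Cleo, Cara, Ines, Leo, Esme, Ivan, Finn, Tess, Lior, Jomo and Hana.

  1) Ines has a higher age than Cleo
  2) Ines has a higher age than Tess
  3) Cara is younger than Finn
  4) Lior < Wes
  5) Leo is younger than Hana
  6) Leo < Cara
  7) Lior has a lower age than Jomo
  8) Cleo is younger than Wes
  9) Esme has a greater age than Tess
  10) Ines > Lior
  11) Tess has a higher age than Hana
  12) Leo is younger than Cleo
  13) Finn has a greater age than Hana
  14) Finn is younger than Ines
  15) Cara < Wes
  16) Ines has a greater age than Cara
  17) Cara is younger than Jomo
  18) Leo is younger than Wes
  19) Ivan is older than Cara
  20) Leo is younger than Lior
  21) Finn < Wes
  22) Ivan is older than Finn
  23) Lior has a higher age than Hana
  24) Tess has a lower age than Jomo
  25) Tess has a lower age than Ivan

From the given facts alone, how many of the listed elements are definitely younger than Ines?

7

Directly below Ines: Cara, Cleo, Finn, Lior, Tess.
One step further: Leo, Hana (7 so far).
Nothing else is reachable below Ines; 7 in all.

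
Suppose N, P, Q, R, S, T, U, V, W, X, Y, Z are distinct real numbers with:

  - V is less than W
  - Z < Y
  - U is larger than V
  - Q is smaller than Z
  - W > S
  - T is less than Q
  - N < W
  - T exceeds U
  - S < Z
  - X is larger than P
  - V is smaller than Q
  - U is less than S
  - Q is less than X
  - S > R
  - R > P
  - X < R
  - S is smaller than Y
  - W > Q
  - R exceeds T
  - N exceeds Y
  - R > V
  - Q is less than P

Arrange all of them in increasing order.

V < U < T < Q < P < X < R < S < Z < Y < N < W

The consecutive links are each given: V < U; U < T; T < Q; Q < P; P < X; X < R; R < S; S < Z; Z < Y; Y < N; N < W.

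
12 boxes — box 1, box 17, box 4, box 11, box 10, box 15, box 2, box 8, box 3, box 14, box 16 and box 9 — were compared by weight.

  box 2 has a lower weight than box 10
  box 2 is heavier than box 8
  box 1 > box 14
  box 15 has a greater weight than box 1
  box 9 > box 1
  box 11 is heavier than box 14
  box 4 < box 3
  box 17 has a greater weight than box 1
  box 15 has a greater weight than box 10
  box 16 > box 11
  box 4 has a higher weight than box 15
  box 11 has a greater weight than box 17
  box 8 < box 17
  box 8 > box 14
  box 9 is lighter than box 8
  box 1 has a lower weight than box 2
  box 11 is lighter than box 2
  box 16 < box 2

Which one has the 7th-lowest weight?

Chaining the given pairs: box 14 < box 1 < box 9 < box 8 < box 17 < box 11 < box 16 < box 2 < box 10 < box 15 < box 4 < box 3.
Counting 7 from the smallest end gives box 16.

box 16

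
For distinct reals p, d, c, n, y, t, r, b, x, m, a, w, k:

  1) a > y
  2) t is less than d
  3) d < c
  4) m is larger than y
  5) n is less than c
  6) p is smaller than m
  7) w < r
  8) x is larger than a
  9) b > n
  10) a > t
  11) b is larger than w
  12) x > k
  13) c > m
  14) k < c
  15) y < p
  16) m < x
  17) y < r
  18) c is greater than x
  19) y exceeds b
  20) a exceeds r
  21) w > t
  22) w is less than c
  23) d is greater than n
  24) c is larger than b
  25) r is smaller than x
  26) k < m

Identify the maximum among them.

c

t is not greatest since t < w; w is not greatest since w < b; n is not greatest since n < b; b is not greatest since b < y; y is not greatest since y < m; r is not greatest since r < a; d is not greatest since d < c; p is not greatest since p < m; k is not greatest since k < m; m is not greatest since m < x; a is not greatest since a < x; x is not greatest since x < c.
Only c has nothing above it, so c is the maximum.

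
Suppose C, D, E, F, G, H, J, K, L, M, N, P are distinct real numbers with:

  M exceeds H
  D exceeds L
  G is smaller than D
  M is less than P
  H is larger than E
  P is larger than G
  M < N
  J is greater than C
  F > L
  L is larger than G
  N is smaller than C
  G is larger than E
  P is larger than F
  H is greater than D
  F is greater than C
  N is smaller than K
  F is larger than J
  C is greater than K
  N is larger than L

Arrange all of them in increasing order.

E < G < L < D < H < M < N < K < C < J < F < P

Nothing is placed below E, so it is least; from there E < G; G < L; L < D; D < H; H < M; M < N; N < K; K < C; C < J; J < F; F < P, each given directly.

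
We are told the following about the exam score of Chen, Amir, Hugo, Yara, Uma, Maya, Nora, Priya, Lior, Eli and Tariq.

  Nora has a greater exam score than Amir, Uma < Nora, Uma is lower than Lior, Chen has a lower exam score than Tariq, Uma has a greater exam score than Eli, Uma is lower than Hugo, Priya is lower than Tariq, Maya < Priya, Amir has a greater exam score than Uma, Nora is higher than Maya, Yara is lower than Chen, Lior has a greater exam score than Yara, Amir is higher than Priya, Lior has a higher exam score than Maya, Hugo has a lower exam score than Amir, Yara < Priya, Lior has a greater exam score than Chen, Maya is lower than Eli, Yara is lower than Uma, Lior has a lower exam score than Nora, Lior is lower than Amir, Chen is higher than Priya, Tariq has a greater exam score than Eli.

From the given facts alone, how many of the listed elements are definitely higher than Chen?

The elements the relations force above Chen are Tariq, Lior, Amir, Nora — no chain reaches any other.
That is 4.

4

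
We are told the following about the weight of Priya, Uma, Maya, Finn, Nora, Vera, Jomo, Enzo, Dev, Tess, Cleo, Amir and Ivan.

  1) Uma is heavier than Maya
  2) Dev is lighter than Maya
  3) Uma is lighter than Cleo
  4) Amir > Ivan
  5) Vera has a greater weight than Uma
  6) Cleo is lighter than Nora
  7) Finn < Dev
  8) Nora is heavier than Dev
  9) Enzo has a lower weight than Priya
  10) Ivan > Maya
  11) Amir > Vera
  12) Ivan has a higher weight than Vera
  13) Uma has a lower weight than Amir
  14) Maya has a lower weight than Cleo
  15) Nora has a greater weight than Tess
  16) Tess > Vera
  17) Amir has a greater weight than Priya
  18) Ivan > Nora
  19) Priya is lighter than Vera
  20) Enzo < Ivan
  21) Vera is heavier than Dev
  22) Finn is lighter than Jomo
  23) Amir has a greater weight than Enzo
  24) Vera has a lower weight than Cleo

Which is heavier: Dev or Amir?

Amir

Following the relations from Dev: Dev < Maya < Uma < Vera < Cleo < Nora < Ivan < Amir.
So Dev < Amir; Amir is the heavier of the two.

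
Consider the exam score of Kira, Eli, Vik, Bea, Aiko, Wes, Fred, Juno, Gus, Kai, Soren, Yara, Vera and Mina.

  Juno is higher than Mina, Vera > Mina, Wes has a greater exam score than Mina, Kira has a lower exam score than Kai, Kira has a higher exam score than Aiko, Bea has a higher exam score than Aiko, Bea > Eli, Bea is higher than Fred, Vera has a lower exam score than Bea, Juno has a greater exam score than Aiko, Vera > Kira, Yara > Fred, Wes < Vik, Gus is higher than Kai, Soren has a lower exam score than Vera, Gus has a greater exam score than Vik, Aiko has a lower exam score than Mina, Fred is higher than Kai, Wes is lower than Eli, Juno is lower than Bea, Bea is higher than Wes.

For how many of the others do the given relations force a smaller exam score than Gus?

The elements the relations force below Gus are Aiko, Mina, Kira, Wes, Kai, Vik — no chain reaches any other.
That is 6.

6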